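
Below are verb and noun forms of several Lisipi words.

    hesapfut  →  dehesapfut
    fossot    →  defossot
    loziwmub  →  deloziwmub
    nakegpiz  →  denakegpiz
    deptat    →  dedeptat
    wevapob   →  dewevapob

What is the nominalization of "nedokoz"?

Every pair shown (hesapfut → dehesapfut, fossot → defossot, loziwmub → deloziwmub, …) follows the same rule: add the prefix de-.
So nedokoz → denedokoz.

denedokoz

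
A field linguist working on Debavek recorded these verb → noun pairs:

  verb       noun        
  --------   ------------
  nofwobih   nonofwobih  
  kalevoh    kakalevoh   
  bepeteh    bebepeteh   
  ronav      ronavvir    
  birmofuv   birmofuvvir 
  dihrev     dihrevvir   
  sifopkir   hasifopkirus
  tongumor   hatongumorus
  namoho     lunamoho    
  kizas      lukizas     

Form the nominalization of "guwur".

haguwurus

bepeteh and dihrev both have last vowel 'e' yet inflect differently (bebepeteh, dihrevvir), so the last vowel is not what conditions the rule; the final letter is.
"guwur" ends in -r. The stems ending in -r (sifopkir → hasifopkirus, tongumor → hatongumorus) add ha- … -us around the stem.
The other patterns: stems ending in -h repeat the first consonant+vowel as a prefix; stems ending in -v double the final consonant and add -ir; stems ending in -o or -s add the prefix lu-.
So guwur → haguwurus.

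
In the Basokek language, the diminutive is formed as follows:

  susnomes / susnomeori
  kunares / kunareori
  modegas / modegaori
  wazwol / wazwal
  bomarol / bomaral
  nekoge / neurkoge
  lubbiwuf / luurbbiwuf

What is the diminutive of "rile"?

riurle

"rile" ends in -e. The one such stem in the data (nekoge → neurkoge) inserts -ur- after the first vowel (as does lubbiwuf), so the same rule applies.
The other patterns: stems ending in -s drop the final letter and add -ori; stems ending in -l change the last vowel to 'a'.
So rile → riurle.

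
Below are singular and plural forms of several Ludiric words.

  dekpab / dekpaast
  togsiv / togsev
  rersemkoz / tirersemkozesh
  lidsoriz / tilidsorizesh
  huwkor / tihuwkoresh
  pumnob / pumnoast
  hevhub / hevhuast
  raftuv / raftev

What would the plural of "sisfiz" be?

"sisfiz" ends in -z. The stems ending in -z (rersemkoz → tirersemkozesh, lidsoriz → tilidsorizesh) add ti- … -esh around the stem.
The other patterns: stems ending in -b drop the final letter and add -ast; stems ending in -v change the last vowel to 'e'.
So sisfiz → tisisfizesh.

tisisfizesh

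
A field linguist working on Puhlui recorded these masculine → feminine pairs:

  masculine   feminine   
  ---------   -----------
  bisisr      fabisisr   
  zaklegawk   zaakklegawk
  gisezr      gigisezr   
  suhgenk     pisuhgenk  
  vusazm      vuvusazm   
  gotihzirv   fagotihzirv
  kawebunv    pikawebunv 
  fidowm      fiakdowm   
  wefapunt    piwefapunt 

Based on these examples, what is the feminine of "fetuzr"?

"fetuzr" has second-to-last letter 'z'. The stems whose second-to-last letter is 'z' (gisezr → gigisezr, vusazm → vuvusazm) repeat the first consonant+vowel as a prefix.
So fetuzr → fefetuzr.

fefetuzr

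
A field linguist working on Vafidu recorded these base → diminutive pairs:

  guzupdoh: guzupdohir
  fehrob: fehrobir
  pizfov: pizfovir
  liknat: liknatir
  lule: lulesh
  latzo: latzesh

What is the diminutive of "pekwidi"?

pekwidesh

"pekwidi" ends in a vowel. The stems ending in a vowel (lule → lulesh, latzo → latzesh) drop the final letter and add -esh.
The other pattern: stems ending in a consonant add -ir.
So pekwidi → pekwidesh.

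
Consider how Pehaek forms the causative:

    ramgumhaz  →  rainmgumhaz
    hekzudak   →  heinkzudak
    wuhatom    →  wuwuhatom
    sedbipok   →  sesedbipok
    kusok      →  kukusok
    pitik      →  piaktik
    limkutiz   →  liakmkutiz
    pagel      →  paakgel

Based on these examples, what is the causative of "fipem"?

fiakpem

hekzudak and sedbipok both end in -k yet inflect differently (heinkzudak, sesedbipok), so the final letter is not what conditions the rule; the last vowel is.
"fipem" has last vowel 'e'. The one such stem in the data (pagel → paakgel) inserts -ak- after the first vowel (as do pitik, limkutiz), so the same rule applies.
The other patterns: stems whose last vowel is 'a' insert -in- after the first vowel; stems whose last vowel is 'o' repeat the first consonant+vowel as a prefix.
So fipem → fiakpem.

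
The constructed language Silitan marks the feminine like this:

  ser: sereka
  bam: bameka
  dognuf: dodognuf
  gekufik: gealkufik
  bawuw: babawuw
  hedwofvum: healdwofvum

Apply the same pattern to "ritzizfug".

"ritzizfug" has 3 vowels. The stems with 3 vowels (hedwofvum → healdwofvum, gekufik → gealkufik) insert -al- after the first vowel.
The other patterns: stems with 1 vowel add -eka; stems with 2 vowels repeat the first consonant+vowel as a prefix.
So ritzizfug → rialtzizfug.

rialtzizfug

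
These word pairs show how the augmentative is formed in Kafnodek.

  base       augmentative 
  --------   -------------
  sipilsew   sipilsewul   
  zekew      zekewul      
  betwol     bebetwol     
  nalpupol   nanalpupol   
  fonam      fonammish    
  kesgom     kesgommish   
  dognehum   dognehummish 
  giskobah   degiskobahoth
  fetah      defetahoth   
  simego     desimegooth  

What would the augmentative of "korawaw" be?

betwol and kesgom both have last vowel 'o' yet inflect differently (bebetwol, kesgommish), so the last vowel is not what conditions the rule; the final letter is.
"korawaw" ends in -w. The stems ending in -w (sipilsew → sipilsewul, zekew → zekewul) add -ul.
The other patterns: stems ending in -l repeat the first consonant+vowel as a prefix; stems ending in -m double the final consonant and add -ish; stems ending in -h or -o add de- … -oth around the stem.
So korawaw → korawawul.

korawawul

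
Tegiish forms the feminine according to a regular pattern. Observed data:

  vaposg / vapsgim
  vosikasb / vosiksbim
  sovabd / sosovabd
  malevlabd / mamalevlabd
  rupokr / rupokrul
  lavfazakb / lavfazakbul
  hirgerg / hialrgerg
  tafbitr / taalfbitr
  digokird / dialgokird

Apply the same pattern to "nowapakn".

vosikasb and lavfazakb both end in -b yet inflect differently (vosiksbim, lavfazakbul), so the final letter is not what conditions the rule; the second-to-last letter is.
"nowapakn" has second-to-last letter 'k'. The stems whose second-to-last letter is 'k' (rupokr → rupokrul, lavfazakb → lavfazakbul) add -ul.
So nowapakn → nowapaknul.

nowapaknul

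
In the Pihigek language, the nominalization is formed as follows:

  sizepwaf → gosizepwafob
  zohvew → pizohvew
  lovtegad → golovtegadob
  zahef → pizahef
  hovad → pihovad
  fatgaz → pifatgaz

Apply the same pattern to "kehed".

lovtegad and hovad both end in -d yet inflect differently (golovtegadob, pihovad), so the final letter is not what conditions the rule; the number of vowels is.
"kehed" has 2 vowels. The stems with 2 vowels (fatgaz → pifatgaz, hovad → pihovad, zohvew → pizohvew) add the prefix pi-.
So kehed → pikehed.

pikehed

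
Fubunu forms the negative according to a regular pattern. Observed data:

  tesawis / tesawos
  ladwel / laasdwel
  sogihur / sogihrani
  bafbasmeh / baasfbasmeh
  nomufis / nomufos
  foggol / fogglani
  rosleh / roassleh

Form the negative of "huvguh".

huvghani

"huvguh" has last vowel 'u'. The one such stem in the data (sogihur → sogihrani) deletes the last vowel and adds -ani (as does foggol), so the same rule applies.
The other patterns: stems whose last vowel is 'e' insert -as- after the first vowel; stems whose last vowel is 'i' change the last vowel to 'o'.
So huvguh → huvghani.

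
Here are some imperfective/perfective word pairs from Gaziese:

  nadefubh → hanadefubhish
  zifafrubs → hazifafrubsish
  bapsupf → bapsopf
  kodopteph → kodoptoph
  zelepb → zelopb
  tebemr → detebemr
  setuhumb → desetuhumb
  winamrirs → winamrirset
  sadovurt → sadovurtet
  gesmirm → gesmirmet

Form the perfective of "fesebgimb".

defesebgimb

nadefubh and kodopteph both end in -h yet inflect differently (hanadefubhish, kodoptoph), so the final letter is not what conditions the rule; the second-to-last letter is.
"fesebgimb" has second-to-last letter 'm'. The stems whose second-to-last letter is 'm' (tebemr → detebemr, setuhumb → desetuhumb) add the prefix de-.
So fesebgimb → defesebgimb.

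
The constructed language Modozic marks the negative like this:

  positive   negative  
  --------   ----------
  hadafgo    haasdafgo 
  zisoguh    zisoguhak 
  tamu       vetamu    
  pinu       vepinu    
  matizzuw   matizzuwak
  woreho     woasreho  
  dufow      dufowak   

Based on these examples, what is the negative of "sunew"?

sunewak

tamu and zisoguh both have last vowel 'u' yet inflect differently (vetamu, zisoguhak), so the last vowel is not what conditions the rule; the final letter is.
"sunew" ends in -w. The stems ending in -w (dufow → dufowak, matizzuw → matizzuwak) add -ak.
The other patterns: stems ending in -o insert -as- after the first vowel; stems ending in -u add the prefix ve-.
So sunew → sunewak.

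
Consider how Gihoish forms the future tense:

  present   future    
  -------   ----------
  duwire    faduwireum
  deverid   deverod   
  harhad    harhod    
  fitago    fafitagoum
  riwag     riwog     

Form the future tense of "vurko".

favurkoum

"vurko" ends in a vowel. The stems ending in a vowel (fitago → fafitagoum, duwire → faduwireum) add fa- … -um around the stem.
The other pattern: stems ending in a consonant change the last vowel to 'o'.
So vurko → favurkoum.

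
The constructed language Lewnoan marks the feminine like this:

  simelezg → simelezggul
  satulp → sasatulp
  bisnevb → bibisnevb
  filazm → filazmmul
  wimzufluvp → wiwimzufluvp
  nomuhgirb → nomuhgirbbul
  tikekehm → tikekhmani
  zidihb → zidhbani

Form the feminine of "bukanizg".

bukanizggul

"bukanizg" has second-to-last letter 'z'. The stems whose second-to-last letter is 'z' (filazm → filazmmul, simelezg → simelezggul) double the final consonant and add -ul.
So bukanizg → bukanizggul.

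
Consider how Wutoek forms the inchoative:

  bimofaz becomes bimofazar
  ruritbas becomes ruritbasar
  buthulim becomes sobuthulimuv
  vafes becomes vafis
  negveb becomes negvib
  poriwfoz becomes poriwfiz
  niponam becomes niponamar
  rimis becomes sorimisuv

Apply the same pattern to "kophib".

sokophibuv

buthulim and niponam both end in -m yet inflect differently (sobuthulimuv, niponamar), so the final letter is not what conditions the rule; the last vowel is.
"kophib" has last vowel 'i'. The stems whose last vowel is 'i' (rimis → sorimisuv, buthulim → sobuthulimuv) add so- … -uv around the stem.
So kophib → sokophibuv.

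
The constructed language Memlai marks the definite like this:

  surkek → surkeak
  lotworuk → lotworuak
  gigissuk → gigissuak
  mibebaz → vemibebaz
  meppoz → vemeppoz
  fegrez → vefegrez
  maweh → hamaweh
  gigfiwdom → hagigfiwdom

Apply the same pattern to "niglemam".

haniglemam

surkek and fegrez both have last vowel 'e' yet inflect differently (surkeak, vefegrez), so the last vowel is not what conditions the rule; the final letter is.
"niglemam" ends in -m. The one such stem in the data (gigfiwdom → hagigfiwdom) adds the prefix ha-, so the same rule applies.
The other patterns: stems ending in -k drop the final letter and add -ak; stems ending in -z add the prefix ve-.
So niglemam → haniglemam.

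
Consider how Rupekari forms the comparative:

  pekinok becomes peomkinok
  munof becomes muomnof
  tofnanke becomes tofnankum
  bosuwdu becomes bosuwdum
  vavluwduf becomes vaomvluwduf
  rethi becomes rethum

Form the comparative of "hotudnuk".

bosuwdu and vavluwduf both have last vowel 'u' yet inflect differently (bosuwdum, vaomvluwduf), so the last vowel is not what conditions the rule; whether the stem ends in a vowel or a consonant is.
"hotudnuk" ends in a consonant. The stems ending in a consonant (munof → muomnof, pekinok → peomkinok, vavluwduf → vaomvluwduf) insert -om- after the first vowel.
The other pattern: stems ending in a vowel drop the final letter and add -um.
So hotudnuk → hoomtudnuk.

hoomtudnuk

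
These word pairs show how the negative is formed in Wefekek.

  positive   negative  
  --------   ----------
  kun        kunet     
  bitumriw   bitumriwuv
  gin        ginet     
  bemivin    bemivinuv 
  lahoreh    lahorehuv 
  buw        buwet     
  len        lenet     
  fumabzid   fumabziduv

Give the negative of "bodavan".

bodavanuv

"bodavan" has 3 vowels. The stems with 3 vowels (lahoreh → lahorehuv, bitumriw → bitumriwuv, bemivin → bemivinuv) add -uv.
So bodavan → bodavanuv.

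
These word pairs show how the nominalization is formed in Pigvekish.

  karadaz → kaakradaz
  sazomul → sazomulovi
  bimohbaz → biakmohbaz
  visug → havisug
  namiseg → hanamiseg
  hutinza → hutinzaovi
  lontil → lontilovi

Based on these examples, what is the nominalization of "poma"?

"poma" ends in -a. The one such stem in the data (hutinza → hutinzaovi) adds -ovi, so the same rule applies.
So poma → pomaovi.

pomaovi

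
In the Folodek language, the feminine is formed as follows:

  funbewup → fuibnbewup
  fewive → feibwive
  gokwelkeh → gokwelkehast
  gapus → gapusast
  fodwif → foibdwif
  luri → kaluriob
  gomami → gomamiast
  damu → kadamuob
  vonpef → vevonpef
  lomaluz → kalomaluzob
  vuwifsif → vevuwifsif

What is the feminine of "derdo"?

kaderdoob

fodwif and vonpef both end in -f yet inflect differently (foibdwif, vevonpef), so the final letter is not what conditions the rule; the first letter is.
"derdo" begins with d-. The one such stem in the data (damu → kadamuob) adds ka- … -ob around the stem, so the same rule applies.
The other patterns: stems beginning with g- add -ast; stems beginning with f- insert -ib- after the first vowel; stems beginning with v- add the prefix ve-.
So derdo → kaderdoob.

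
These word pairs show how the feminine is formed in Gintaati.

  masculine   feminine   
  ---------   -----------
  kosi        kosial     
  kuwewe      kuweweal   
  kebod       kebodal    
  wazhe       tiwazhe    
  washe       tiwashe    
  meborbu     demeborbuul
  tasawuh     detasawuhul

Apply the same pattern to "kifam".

"kifam" begins with k-. The stems beginning with k- (kosi → kosial, kuwewe → kuweweal, kebod → kebodal) add -al.
So kifam → kifamal.

kifamal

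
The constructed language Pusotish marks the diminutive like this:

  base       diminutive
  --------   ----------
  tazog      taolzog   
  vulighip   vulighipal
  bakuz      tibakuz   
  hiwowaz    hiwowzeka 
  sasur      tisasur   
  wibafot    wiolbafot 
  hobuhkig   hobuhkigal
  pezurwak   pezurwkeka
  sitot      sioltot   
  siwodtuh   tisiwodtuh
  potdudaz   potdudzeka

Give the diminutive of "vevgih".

"vevgih" has last vowel 'i'. The stems whose last vowel is 'i' (vulighip → vulighipal, hobuhkig → hobuhkigal) add -al.
The other patterns: stems whose last vowel is 'o' insert -ol- after the first vowel; stems whose last vowel is 'a' delete the last vowel and add -eka; stems whose last vowel is 'u' add the prefix ti-.
So vevgih → vevgihal.

vevgihal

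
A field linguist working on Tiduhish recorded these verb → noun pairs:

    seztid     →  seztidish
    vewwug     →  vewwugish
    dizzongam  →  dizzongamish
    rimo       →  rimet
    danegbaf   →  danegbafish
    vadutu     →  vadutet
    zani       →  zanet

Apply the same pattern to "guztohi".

guztohet

zani and seztid both have last vowel 'i' yet inflect differently (zanet, seztidish), so the last vowel is not what conditions the rule; whether the stem ends in a vowel or a consonant is.
"guztohi" ends in a vowel. The stems ending in a vowel (vadutu → vadutet, zani → zanet, rimo → rimet) drop the final letter and add -et.
The other pattern: stems ending in a consonant add -ish.
So guztohi → guztohet.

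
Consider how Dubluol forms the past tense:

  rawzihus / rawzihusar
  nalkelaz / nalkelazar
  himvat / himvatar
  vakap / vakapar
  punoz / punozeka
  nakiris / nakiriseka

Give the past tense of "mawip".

mawipeka

nalkelaz and punoz both end in -z yet inflect differently (nalkelazar, punozeka), so the final letter is not what conditions the rule; the last vowel is.
"mawip" has last vowel 'i'. The one such stem in the data (nakiris → nakiriseka) adds -eka, so the same rule applies.
So mawip → mawipeka.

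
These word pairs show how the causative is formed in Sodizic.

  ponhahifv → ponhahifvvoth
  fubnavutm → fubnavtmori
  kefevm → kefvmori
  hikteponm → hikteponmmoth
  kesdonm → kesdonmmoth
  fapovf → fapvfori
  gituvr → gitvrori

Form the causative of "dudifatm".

kefevm and hikteponm both end in -m yet inflect differently (kefvmori, hikteponmmoth), so the final letter is not what conditions the rule; the second-to-last letter is.
"dudifatm" has second-to-last letter 't'. The one such stem in the data (fubnavutm → fubnavtmori) deletes the last vowel and adds -ori (as do gituvr, kefevm), so the same rule applies.
The other pattern: stems whose second-to-last letter is 'f' or 'n' double the final consonant and add -oth.
So dudifatm → dudiftmori.

dudiftmori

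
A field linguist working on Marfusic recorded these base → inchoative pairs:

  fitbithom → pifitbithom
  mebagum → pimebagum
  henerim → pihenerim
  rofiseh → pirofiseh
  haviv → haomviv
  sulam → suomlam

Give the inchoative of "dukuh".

duomkuh

fitbithom and sulam both end in -m yet inflect differently (pifitbithom, suomlam), so the final letter is not what conditions the rule; the number of vowels is.
"dukuh" has 2 vowels. The stems with 2 vowels (haviv → haomviv, sulam → suomlam) insert -om- after the first vowel.
The other pattern: stems with 3 vowels add the prefix pi-.
So dukuh → duomkuh.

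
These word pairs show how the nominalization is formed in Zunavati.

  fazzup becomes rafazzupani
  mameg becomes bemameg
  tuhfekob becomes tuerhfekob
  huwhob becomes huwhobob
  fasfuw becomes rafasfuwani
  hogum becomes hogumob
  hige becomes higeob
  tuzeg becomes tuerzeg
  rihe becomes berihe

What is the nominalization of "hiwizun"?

huwhob and tuhfekob both end in -b yet inflect differently (huwhobob, tuerhfekob), so the final letter is not what conditions the rule; the first letter is.
"hiwizun" begins with h-. The stems beginning with h- (hogum → hogumob, huwhob → huwhobob, hige → higeob) add -ob.
The other patterns: stems beginning with f- add ra- … -ani around the stem; stems beginning with t- insert -er- after the first vowel; stems beginning with m- or r- add the prefix be-.
So hiwizun → hiwizunob.

hiwizunob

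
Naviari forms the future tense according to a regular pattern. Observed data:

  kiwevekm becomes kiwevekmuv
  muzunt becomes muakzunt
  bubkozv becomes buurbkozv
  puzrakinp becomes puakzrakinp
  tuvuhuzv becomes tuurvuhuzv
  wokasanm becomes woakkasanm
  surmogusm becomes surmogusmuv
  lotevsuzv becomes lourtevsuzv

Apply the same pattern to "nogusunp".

noakgusunp

"nogusunp" has second-to-last letter 'n'. The stems whose second-to-last letter is 'n' (puzrakinp → puakzrakinp, muzunt → muakzunt, wokasanm → woakkasanm) insert -ak- after the first vowel.
The other patterns: stems whose second-to-last letter is 'z' insert -ur- after the first vowel; stems whose second-to-last letter is 'k' or 's' add -uv.
So nogusunp → noakgusunp.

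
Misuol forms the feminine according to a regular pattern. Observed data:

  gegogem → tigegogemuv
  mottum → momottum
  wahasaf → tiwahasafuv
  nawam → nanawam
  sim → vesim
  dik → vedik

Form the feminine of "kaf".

sim and mottum both end in -m yet inflect differently (vesim, momottum), so the final letter is not what conditions the rule; the number of vowels is.
"kaf" has 1 vowel. The stems with 1 vowel (sim → vesim, dik → vedik) add the prefix ve-.
So kaf → vekaf.

vekaf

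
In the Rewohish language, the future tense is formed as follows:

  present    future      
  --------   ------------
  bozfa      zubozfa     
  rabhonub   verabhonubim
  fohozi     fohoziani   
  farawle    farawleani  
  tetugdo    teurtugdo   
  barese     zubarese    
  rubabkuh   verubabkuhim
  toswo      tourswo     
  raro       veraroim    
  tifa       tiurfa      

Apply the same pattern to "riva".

verivaim

"riva" begins with r-. The stems beginning with r- (rabhonub → verabhonubim, raro → veraroim, rubabkuh → verubabkuhim) add ve- … -im around the stem.
So riva → verivaim.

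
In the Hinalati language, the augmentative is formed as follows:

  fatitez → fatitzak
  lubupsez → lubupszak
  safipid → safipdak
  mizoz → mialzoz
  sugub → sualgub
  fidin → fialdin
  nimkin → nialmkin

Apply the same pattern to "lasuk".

"lasuk" has 2 vowels. The stems with 2 vowels (fidin → fialdin, sugub → sualgub, nimkin → nialmkin) insert -al- after the first vowel.
So lasuk → laalsuk.

laalsuk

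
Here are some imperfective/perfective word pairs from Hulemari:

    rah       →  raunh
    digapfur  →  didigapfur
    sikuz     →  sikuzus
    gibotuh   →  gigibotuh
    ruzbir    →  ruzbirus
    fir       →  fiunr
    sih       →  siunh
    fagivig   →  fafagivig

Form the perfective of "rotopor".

rorotopor

fir and ruzbir both end in -r yet inflect differently (fiunr, ruzbirus), so the final letter is not what conditions the rule; the number of vowels is.
"rotopor" has 3 vowels. The stems with 3 vowels (fagivig → fafagivig, digapfur → didigapfur, gibotuh → gigibotuh) repeat the first consonant+vowel as a prefix.
So rotopor → rorotopor.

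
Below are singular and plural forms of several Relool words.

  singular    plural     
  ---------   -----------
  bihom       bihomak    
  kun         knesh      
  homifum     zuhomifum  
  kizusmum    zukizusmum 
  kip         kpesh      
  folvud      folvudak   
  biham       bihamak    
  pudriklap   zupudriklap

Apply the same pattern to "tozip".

tozipak

bihom and kizusmum both end in -m yet inflect differently (bihomak, zukizusmum), so the final letter is not what conditions the rule; the number of vowels is.
"tozip" has 2 vowels. The stems with 2 vowels (bihom → bihomak, folvud → folvudak, biham → bihamak) add -ak.
The other patterns: stems with 1 vowel delete the last vowel and add -esh; stems with 3 vowels add the prefix zu-.
So tozip → tozipak.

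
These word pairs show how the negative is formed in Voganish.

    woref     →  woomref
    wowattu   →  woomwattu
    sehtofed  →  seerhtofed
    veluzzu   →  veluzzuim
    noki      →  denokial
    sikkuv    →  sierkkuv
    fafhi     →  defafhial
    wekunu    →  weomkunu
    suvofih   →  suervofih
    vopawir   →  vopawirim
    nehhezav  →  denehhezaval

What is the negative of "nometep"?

denometepal

"nometep" begins with n-. The stems beginning with n- (nehhezav → denehhezaval, noki → denokial) add de- … -al around the stem.
The other patterns: stems beginning with s- insert -er- after the first vowel; stems beginning with v- add -im; stems beginning with w- insert -om- after the first vowel.
So nometep → denometepal.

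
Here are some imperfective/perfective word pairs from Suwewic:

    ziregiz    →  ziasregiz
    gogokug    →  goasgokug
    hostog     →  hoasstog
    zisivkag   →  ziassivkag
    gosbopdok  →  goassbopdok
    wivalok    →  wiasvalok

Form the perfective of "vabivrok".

vaasbivrok

Every pair shown (ziregiz → ziasregiz, gogokug → goasgokug, hostog → hoasstog, …) follows the same rule: insert -as- after the first vowel.
So vabivrok → vaasbivrok.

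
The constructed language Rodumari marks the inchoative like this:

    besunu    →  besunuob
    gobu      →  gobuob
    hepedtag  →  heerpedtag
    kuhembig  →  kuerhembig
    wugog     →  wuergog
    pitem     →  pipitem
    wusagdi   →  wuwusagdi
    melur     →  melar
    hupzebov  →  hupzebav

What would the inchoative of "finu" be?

finuob

kuhembig and wusagdi both have last vowel 'i' yet inflect differently (kuerhembig, wuwusagdi), so the last vowel is not what conditions the rule; the final letter is.
"finu" ends in -u. The stems ending in -u (besunu → besunuob, gobu → gobuob) add -ob.
The other patterns: stems ending in -g insert -er- after the first vowel; stems ending in -i or -m repeat the first consonant+vowel as a prefix; stems ending in -r or -v change the last vowel to 'a'.
So finu → finuob.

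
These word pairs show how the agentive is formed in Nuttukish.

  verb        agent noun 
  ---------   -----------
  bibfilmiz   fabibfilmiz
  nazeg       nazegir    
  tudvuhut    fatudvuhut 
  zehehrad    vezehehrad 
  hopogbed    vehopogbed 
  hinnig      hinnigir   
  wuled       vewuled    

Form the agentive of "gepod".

wuled and nazeg both have last vowel 'e' yet inflect differently (vewuled, nazegir), so the last vowel is not what conditions the rule; the final letter is.
"gepod" ends in -d. The stems ending in -d (wuled → vewuled, hopogbed → vehopogbed, zehehrad → vezehehrad) add the prefix ve-.
So gepod → vegepod.

vegepod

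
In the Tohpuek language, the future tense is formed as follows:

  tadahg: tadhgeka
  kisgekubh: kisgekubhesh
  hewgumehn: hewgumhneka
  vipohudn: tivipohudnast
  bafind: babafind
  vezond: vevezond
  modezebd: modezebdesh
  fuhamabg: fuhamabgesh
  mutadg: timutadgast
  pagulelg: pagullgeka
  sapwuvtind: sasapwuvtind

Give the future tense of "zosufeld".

zosufldeka

mutadg and fuhamabg both end in -g yet inflect differently (timutadgast, fuhamabgesh), so the final letter is not what conditions the rule; the second-to-last letter is.
"zosufeld" has second-to-last letter 'l'. The one such stem in the data (pagulelg → pagullgeka) deletes the last vowel and adds -eka (as do tadahg, hewgumehn), so the same rule applies.
The other patterns: stems whose second-to-last letter is 'd' add ti- … -ast around the stem; stems whose second-to-last letter is 'b' add -esh; stems whose second-to-last letter is 'n' repeat the first consonant+vowel as a prefix.
So zosufeld → zosufldeka.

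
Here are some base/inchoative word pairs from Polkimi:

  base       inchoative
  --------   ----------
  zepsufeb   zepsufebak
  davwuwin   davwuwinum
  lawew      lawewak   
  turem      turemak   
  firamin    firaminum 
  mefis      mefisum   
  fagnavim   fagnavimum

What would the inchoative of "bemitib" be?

bemitibum

turem and fagnavim both end in -m yet inflect differently (turemak, fagnavimum), so the final letter is not what conditions the rule; the last vowel is.
"bemitib" has last vowel 'i'. The stems whose last vowel is 'i' (fagnavim → fagnavimum, mefis → mefisum, firamin → firaminum) add -um.
The other pattern: stems whose last vowel is 'e' add -ak.
So bemitib → bemitibum.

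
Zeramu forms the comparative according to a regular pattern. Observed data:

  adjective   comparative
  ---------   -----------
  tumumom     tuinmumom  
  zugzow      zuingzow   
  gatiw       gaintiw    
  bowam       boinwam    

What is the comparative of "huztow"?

Every pair shown (tumumom → tuinmumom, zugzow → zuingzow, gatiw → gaintiw, …) follows the same rule: insert -in- after the first vowel.
So huztow → huinztow.

huinztow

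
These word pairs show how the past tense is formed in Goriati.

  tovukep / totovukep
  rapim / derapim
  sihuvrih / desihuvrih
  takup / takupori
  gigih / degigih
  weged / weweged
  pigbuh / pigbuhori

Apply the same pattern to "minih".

deminih

tovukep and takup both end in -p yet inflect differently (totovukep, takupori), so the final letter is not what conditions the rule; the last vowel is.
"minih" has last vowel 'i'. The stems whose last vowel is 'i' (rapim → derapim, sihuvrih → desihuvrih, gigih → degigih) add the prefix de-.
So minih → deminih.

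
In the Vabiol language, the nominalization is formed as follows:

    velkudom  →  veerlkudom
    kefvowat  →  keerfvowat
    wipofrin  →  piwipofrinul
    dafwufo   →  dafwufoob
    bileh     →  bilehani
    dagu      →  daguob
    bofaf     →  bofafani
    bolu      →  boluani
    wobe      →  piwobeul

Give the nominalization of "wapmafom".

bolu and dagu both end in -u yet inflect differently (boluani, daguob), so the final letter is not what conditions the rule; the first letter is.
"wapmafom" begins with w-. The stems beginning with w- (wobe → piwobeul, wipofrin → piwipofrinul) add pi- … -ul around the stem.
The other patterns: stems beginning with b- add -ani; stems beginning with d- add -ob; stems beginning with k- or v- insert -er- after the first vowel.
So wapmafom → piwapmafomul.

piwapmafomul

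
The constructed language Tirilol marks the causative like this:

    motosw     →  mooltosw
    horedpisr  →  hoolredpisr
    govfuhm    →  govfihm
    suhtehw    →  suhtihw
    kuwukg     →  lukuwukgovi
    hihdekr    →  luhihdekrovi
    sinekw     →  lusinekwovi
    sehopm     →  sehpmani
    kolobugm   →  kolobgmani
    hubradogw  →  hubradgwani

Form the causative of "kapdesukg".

lukapdesukgovi

"kapdesukg" has second-to-last letter 'k'. The stems whose second-to-last letter is 'k' (kuwukg → lukuwukgovi, hihdekr → luhihdekrovi, sinekw → lusinekwovi) add lu- … -ovi around the stem.
The other patterns: stems whose second-to-last letter is 's' insert -ol- after the first vowel; stems whose second-to-last letter is 'h' change the last vowel to 'i'; stems whose second-to-last letter is 'g' or 'p' delete the last vowel and add -ani.
So kapdesukg → lukapdesukgovi.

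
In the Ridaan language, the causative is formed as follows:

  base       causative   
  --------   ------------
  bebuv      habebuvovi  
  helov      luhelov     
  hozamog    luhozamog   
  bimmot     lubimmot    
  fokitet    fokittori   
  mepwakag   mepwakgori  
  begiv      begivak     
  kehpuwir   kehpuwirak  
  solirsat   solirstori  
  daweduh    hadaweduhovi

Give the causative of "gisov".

lugisov

bebuv and begiv both end in -v yet inflect differently (habebuvovi, begivak), so the final letter is not what conditions the rule; the last vowel is.
"gisov" has last vowel 'o'. The stems whose last vowel is 'o' (bimmot → lubimmot, helov → luhelov, hozamog → luhozamog) add the prefix lu-.
The other patterns: stems whose last vowel is 'u' add ha- … -ovi around the stem; stems whose last vowel is 'i' add -ak; stems whose last vowel is 'a' or 'e' delete the last vowel and add -ori.
So gisov → lugisov.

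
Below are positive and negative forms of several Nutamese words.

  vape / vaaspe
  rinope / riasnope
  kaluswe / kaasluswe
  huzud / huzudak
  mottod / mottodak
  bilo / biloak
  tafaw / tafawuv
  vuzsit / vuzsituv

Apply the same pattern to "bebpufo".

bebpufoak

vape and vuzsit both begin with v- yet inflect differently (vaaspe, vuzsituv), so the first letter is not what conditions the rule; the final letter is.
"bebpufo" ends in -o. The one such stem in the data (bilo → biloak) adds -ak, so the same rule applies.
The other patterns: stems ending in -e insert -as- after the first vowel; stems ending in -t or -w add -uv.
So bebpufo → bebpufoak.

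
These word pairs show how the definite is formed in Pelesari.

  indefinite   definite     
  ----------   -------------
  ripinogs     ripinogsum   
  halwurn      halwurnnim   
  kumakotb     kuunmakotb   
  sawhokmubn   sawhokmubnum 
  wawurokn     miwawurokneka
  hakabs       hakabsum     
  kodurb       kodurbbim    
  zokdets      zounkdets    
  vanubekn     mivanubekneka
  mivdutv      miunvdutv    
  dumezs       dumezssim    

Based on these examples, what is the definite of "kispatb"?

zokdets and ripinogs both end in -s yet inflect differently (zounkdets, ripinogsum), so the final letter is not what conditions the rule; the second-to-last letter is.
"kispatb" has second-to-last letter 't'. The stems whose second-to-last letter is 't' (mivdutv → miunvdutv, zokdets → zounkdets, kumakotb → kuunmakotb) insert -un- after the first vowel.
The other patterns: stems whose second-to-last letter is 'b' or 'g' add -um; stems whose second-to-last letter is 'r' or 'z' double the final consonant and add -im; stems whose second-to-last letter is 'k' add mi- … -eka around the stem.
So kispatb → kiunspatb.

kiunspatb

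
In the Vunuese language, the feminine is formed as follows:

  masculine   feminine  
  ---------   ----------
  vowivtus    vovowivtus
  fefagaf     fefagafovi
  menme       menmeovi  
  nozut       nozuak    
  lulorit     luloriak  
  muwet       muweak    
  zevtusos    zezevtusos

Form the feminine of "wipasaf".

vowivtus and nozut both have last vowel 'u' yet inflect differently (vovowivtus, nozuak), so the last vowel is not what conditions the rule; the final letter is.
"wipasaf" ends in -f. The one such stem in the data (fefagaf → fefagafovi) adds -ovi, so the same rule applies.
So wipasaf → wipasafovi.

wipasafovi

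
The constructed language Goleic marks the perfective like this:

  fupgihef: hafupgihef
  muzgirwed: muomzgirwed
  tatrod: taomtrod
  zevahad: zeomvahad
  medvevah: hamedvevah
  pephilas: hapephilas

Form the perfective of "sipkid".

siompkid

"sipkid" ends in -d. The stems ending in -d (muzgirwed → muomzgirwed, tatrod → taomtrod, zevahad → zeomvahad) insert -om- after the first vowel.
The other pattern: stems ending in -f, -h or -s add the prefix ha-.
So sipkid → siompkid.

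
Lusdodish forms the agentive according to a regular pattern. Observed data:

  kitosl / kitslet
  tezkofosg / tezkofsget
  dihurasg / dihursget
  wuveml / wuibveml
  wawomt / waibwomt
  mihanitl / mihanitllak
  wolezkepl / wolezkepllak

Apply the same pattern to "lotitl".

"lotitl" has second-to-last letter 't'. The one such stem in the data (mihanitl → mihanitllak) doubles the final consonant and adds -ak (as does wolezkepl), so the same rule applies.
The other patterns: stems whose second-to-last letter is 's' delete the last vowel and add -et; stems whose second-to-last letter is 'm' insert -ib- after the first vowel.
So lotitl → lotitllak.

lotitllak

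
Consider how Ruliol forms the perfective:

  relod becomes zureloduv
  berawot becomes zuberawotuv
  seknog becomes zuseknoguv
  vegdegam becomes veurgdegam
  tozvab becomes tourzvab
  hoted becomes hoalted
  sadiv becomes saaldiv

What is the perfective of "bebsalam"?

beurbsalam

"bebsalam" has last vowel 'a'. The stems whose last vowel is 'a' (vegdegam → veurgdegam, tozvab → tourzvab) insert -ur- after the first vowel.
The other patterns: stems whose last vowel is 'o' add zu- … -uv around the stem; stems whose last vowel is 'e' or 'i' insert -al- after the first vowel.
So bebsalam → beurbsalam.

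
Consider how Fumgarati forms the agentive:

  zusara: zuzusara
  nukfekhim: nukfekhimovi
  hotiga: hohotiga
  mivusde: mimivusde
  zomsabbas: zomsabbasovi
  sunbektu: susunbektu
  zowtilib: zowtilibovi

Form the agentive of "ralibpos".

ralibposovi

zomsabbas and zusara both have last vowel 'a' yet inflect differently (zomsabbasovi, zuzusara), so the last vowel is not what conditions the rule; whether the stem ends in a vowel or a consonant is.
"ralibpos" ends in a consonant. The stems ending in a consonant (zomsabbas → zomsabbasovi, zowtilib → zowtilibovi, nukfekhim → nukfekhimovi) add -ovi.
The other pattern: stems ending in a vowel repeat the first consonant+vowel as a prefix.
So ralibpos → ralibposovi.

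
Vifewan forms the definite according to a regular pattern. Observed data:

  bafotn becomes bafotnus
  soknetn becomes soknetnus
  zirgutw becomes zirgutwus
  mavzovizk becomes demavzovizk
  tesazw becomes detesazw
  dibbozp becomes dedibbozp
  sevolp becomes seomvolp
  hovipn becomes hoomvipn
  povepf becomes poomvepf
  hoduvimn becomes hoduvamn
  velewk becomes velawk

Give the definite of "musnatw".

musnatwus

zirgutw and tesazw both end in -w yet inflect differently (zirgutwus, detesazw), so the final letter is not what conditions the rule; the second-to-last letter is.
"musnatw" has second-to-last letter 't'. The stems whose second-to-last letter is 't' (bafotn → bafotnus, soknetn → soknetnus, zirgutw → zirgutwus) add -us.
So musnatw → musnatwus.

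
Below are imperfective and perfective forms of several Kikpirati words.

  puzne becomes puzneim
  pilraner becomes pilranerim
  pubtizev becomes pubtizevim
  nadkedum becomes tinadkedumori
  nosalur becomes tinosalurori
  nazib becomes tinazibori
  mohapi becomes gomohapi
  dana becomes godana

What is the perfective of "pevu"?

"pevu" begins with p-. The stems beginning with p- (puzne → puzneim, pilraner → pilranerim, pubtizev → pubtizevim) add -im.
So pevu → pevuim.

pevuim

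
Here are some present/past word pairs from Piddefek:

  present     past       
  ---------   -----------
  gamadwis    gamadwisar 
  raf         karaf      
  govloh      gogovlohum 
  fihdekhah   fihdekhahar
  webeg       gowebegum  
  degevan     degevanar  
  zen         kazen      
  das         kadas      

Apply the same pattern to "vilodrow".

"vilodrow" has 3 vowels. The stems with 3 vowels (gamadwis → gamadwisar, degevan → degevanar, fihdekhah → fihdekhahar) add -ar.
The other patterns: stems with 1 vowel add the prefix ka-; stems with 2 vowels add go- … -um around the stem.
So vilodrow → vilodrowar.

vilodrowar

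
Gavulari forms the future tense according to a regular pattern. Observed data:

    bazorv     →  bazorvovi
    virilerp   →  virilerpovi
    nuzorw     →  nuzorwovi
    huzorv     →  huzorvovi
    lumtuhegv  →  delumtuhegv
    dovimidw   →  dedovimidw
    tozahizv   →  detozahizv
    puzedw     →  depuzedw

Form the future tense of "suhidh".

bazorv and lumtuhegv both end in -v yet inflect differently (bazorvovi, delumtuhegv), so the final letter is not what conditions the rule; the second-to-last letter is.
"suhidh" has second-to-last letter 'd'. The stems whose second-to-last letter is 'd' (dovimidw → dedovimidw, puzedw → depuzedw) add the prefix de-.
So suhidh → desuhidh.

desuhidh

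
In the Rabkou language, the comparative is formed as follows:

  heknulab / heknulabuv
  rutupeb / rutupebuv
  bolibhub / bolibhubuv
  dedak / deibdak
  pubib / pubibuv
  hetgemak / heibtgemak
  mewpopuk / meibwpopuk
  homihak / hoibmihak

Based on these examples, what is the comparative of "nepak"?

neibpak

hetgemak and heknulab both have last vowel 'a' yet inflect differently (heibtgemak, heknulabuv), so the last vowel is not what conditions the rule; the final letter is.
"nepak" ends in -k. The stems ending in -k (hetgemak → heibtgemak, dedak → deibdak, homihak → hoibmihak) insert -ib- after the first vowel.
The other pattern: stems ending in -b add -uv.
So nepak → neibpak.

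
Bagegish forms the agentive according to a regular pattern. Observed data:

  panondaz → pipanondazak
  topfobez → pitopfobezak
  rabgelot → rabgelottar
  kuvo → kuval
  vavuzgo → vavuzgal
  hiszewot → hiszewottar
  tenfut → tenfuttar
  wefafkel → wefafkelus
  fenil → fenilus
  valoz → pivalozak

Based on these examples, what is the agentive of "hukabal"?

vavuzgo and valoz both have last vowel 'o' yet inflect differently (vavuzgal, pivalozak), so the last vowel is not what conditions the rule; the final letter is.
"hukabal" ends in -l. The stems ending in -l (fenil → fenilus, wefafkel → wefafkelus) add -us.
So hukabal → hukabalus.

hukabalus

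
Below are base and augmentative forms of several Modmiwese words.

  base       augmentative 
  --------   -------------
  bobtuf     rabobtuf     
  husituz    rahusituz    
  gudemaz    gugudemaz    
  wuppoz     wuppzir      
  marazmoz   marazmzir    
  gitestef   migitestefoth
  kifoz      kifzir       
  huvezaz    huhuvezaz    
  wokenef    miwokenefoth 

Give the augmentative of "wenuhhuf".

wokenef and bobtuf both end in -f yet inflect differently (miwokenefoth, rabobtuf), so the final letter is not what conditions the rule; the last vowel is.
"wenuhhuf" has last vowel 'u'. The stems whose last vowel is 'u' (bobtuf → rabobtuf, husituz → rahusituz) add the prefix ra-.
The other patterns: stems whose last vowel is 'e' add mi- … -oth around the stem; stems whose last vowel is 'o' delete the last vowel and add -ir; stems whose last vowel is 'a' repeat the first consonant+vowel as a prefix.
So wenuhhuf → rawenuhhuf.

rawenuhhuf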